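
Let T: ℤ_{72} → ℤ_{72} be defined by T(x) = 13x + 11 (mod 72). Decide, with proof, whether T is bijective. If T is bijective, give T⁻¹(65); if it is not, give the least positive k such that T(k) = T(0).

If T(s) = T(t), then 13s ≡ 13t (mod 72). Because gcd(13, 72) = 1, we may cancel 13 to get s ≡ t (mod 72).
We now compute 13⁻¹ mod 72 explicitly. Euclid's algorithm: 72 = 5·13 + 7, 13 = 1·7 + 6, 7 = 1·6 + 1; back-substituting gives 1 = 61·13 − 11·72, so 13⁻¹ ≡ 61 (mod 72).
Then y ↦ 61(y − 11) is a two-sided inverse to T, so every y ∈ ℤ_{72} has a preimage.
Therefore T is bijective.
Since T is bijective, we compute T⁻¹(65): solve 13x + 11 ≡ 65 (mod 72), i.e. 13x ≡ 54 (mod 72).
Multiplying by 13⁻¹ = 61 gives x ≡ 61·54 = 3294 = 45·72 + 54 ≡ 54 (mod 72).
Check: T(54) = 13·54 + 11 = 713 = 9·72 + 65 ≡ 65 (mod 72).

54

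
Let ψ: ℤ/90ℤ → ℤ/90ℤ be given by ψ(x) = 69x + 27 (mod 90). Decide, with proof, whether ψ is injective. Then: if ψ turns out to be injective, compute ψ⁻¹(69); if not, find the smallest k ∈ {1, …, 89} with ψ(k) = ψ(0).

Recall: ψ is injective if ψ(s) = ψ(t) implies s = t.
We have gcd(69, 90) = 3 > 1. Taking s = 0 and t = 30: ψ(0) = 27 and ψ(30) = 69·30 + 27 = 2097 ≡ 27 (mod 90).
So ψ(0) = ψ(30) while 0 ≠ 30, therefore ψ is not injective.
Since ψ is not injective, we find the least positive k with ψ(k) = ψ(0): this means 69k ≡ 0 (mod 90), i.e. 90 ∣ 69k. Since gcd(69, 90) = 3, dividing through by 3 this holds exactly when 30 ∣ 23k, and as gcd(23, 30) = 1, exactly when 30 ∣ k.
The smallest positive such k is 30.

30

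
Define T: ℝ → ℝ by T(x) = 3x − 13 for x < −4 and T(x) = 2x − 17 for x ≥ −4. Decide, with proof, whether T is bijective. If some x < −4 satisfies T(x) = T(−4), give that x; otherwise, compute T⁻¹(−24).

-7/2

Both pieces are strictly increasing (slopes 3 and 2), so each is injective on its own interval.
The left piece maps (−∞, −4) onto (−∞, −25); the right piece maps [−4, ∞) onto [−25, ∞).
Since −25 = −25, the images partition ℝ: T is injective and surjective, hence bijective.
Because the two images are disjoint, no x < −4 has T(x) = T(−4), so we compute T⁻¹(−24): −24 lies in [−25, ∞), so solve 2x − 17 = −24: x = (−24 + 17)/2 = −7/2.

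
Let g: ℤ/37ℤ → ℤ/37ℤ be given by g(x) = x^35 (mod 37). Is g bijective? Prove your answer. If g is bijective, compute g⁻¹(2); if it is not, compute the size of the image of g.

Since 37 is prime, the nonzero elements of ℤ/37ℤ form a cyclic group of order 36.
As gcd(35, 36) = 1, raising to the 35th power is a bijection on this group: if x_1^35 ≡ x_2^35 then (x_1x_2^{−1})^35 = 1, and the only element of order dividing gcd(35, 36) = 1 is 1, so x_1 = x_2.
With g(0) = 0 this makes g injective on all of ℤ/37ℤ, hence bijective (finite equal-size domain and codomain). In particular g is bijective.
Since g is bijective, we find the preimage of 2. The inverse of x ↦ x^35 on (ℤ/37ℤ)^× is x ↦ x^35, because 35·35 = 1225 = 34·36 + 1 ≡ 1 (mod 36) and x^{36} = 1 for x ≠ 0 (Fermat). So g⁻¹(2) = 2^35 mod 37.
Repeated squaring mod 37: 2^1 ≡ 2, 2^2 ≡ 2² = 4, 2^4 ≡ 4² = 16, 2^8 ≡ 16² = 256 ≡ 34, 2^16 ≡ 34² = 1156 ≡ 9, 2^32 ≡ 9² = 81 ≡ 7. Since 35 = 32 + 2 + 1, 2^35 ≡ 7·4·2: 7·4 = 28, then 28·2 = 56 ≡ 19. So 2^35 ≡ 19 (mod 37).
Hence g⁻¹(2) = 19.

19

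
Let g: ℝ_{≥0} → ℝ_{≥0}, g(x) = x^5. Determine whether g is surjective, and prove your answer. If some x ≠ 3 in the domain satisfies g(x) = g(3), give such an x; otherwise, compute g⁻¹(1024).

4

For any y ∈ ℝ_{≥0}, x = y^{1/5} ∈ ℝ_{≥0} gives g(x) = y, so g is surjective.
Since x ↦ x^5 is strictly increasing on ℝ_{≥0}, it is injective there, so no x ≠ 3 in the domain has g(x) = g(3). We therefore compute g⁻¹(1024) = 1024^{1/5} = 4 (indeed 4^5 = 1024).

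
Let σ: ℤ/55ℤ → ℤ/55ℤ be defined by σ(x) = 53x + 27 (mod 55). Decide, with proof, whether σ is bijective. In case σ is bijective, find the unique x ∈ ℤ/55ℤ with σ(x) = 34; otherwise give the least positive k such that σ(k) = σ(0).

24

If σ(u) = σ(v), then 53u ≡ 53v (mod 55). Because gcd(53, 55) = 1, we may cancel 53 to get u ≡ v (mod 55).
We now compute 53⁻¹ mod 55 explicitly. Euclid's algorithm: 55 = 1·53 + 2, 53 = 26·2 + 1; back-substituting gives 1 = 27·53 − 26·55, so 53⁻¹ ≡ 27 (mod 55).
Then y ↦ 27(y − 27) is a two-sided inverse to σ, so every y ∈ ℤ/55ℤ has a preimage.
So σ is bijective.
Since σ is bijective, we compute σ⁻¹(34): solve 53x + 27 ≡ 34 (mod 55), i.e. 53x ≡ 7 (mod 55).
Multiplying by 53⁻¹ = 27 gives x ≡ 27·7 = 189 = 3·55 + 24 ≡ 24 (mod 55).
Check: σ(24) = 53·24 + 27 = 1299 = 23·55 + 34 ≡ 34 (mod 55).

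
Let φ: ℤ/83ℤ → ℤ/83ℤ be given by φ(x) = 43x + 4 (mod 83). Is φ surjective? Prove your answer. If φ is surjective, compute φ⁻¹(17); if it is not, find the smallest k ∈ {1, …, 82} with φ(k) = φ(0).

64

Since gcd(43, 83) = 1, 43 is invertible modulo 83. Euclid's algorithm: 83 = 1·43 + 40, 43 = 1·40 + 3, 40 = 13·3 + 1; back-substituting gives 1 = 56·43 − 29·83, so 43⁻¹ ≡ 56 (mod 83).
Then y ↦ 56(y − 4) is a two-sided inverse to φ, so every y ∈ ℤ/83ℤ has a preimage.
So φ is surjective.
Since φ is surjective, we compute φ⁻¹(17): solve 43x + 4 ≡ 17 (mod 83), i.e. 43x ≡ 13 (mod 83).
Multiplying by 43⁻¹ = 56 gives x ≡ 56·13 = 728 = 8·83 + 64 ≡ 64 (mod 83).
Check: φ(64) = 43·64 + 4 = 2756 = 33·83 + 17 ≡ 17 (mod 83).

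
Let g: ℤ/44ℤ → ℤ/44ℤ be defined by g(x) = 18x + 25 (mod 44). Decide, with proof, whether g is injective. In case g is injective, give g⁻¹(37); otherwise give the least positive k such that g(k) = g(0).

Recall: g is injective when g(x_1) = g(x_2) forces x_1 = x_2.
We have gcd(18, 44) = 2 > 1. Taking x_1 = 0 and x_2 = 22: g(0) = 25 and g(22) = 18·22 + 25 = 421 ≡ 25 (mod 44).
So g(0) = g(22) while 0 ≠ 22, thus g is not injective.
Since g is not injective, we find the least positive k with g(k) = g(0): this means 18k ≡ 0 (mod 44), i.e. 44 ∣ 18k. Since gcd(18, 44) = 2, dividing through by 2 this holds exactly when 22 ∣ 9k, and as gcd(9, 22) = 1, exactly when 22 ∣ k.
The smallest positive such k is 22.

22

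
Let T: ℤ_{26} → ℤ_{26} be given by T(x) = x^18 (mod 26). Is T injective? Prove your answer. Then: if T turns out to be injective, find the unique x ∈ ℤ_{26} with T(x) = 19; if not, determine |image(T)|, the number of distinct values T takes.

6

T(1) = 1^18 = 1.
T(3): Repeated squaring mod 26: 3^1 ≡ 3, 3^2 ≡ 3² = 9, 3^4 ≡ 9² = 81 ≡ 3, 3^8 ≡ 3² = 9, 3^16 ≡ 9² = 81 ≡ 3. Since 18 = 16 + 2, 3^18 ≡ 3·9: 3·9 = 27 ≡ 1. So 3^18 ≡ 1 (mod 26).
So T(1) = T(3) = 1 while 1 ≠ 3, hence T is not injective.
Since T is not injective, we determine |image(T)|. Computing x^18 mod 26 for each x (by repeated squaring, reducing mod 26 at every step), the values T(0), T(1), …, T(25) are: 0, 1, 12, 1, 14, 25, 12, 25, 12, 1, 14, 25, 14, 13, 14, 25, 14, 1, 12, 25, 12, 25, 14, 1, 12, 1.
The distinct values are {0, 1, 12, 13, 14, 25}; there are 6 of them.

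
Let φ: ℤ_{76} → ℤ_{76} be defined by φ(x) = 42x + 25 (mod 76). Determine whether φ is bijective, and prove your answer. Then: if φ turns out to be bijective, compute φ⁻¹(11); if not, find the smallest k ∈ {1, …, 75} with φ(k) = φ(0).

We have gcd(42, 76) = 2 > 1. Taking a = 0 and b = 38: φ(0) = 25 and φ(38) = 42·38 + 25 = 1621 ≡ 25 (mod 76).
So φ(0) = φ(38) while 0 ≠ 38, so φ is not injective, hence not bijective.
Since φ is not bijective, we find the least positive k with φ(k) = φ(0): this means 42k ≡ 0 (mod 76), i.e. 76 ∣ 42k. Since gcd(42, 76) = 2, dividing through by 2 this holds exactly when 38 ∣ 21k, and as gcd(21, 38) = 1, exactly when 38 ∣ k.
The smallest positive such k is 38.

38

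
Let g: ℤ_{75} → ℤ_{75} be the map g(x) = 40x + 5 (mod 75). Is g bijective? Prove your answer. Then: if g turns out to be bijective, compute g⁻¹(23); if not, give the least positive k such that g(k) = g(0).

Recall that g is injective if g(u) = g(v) implies u = v.
We have gcd(40, 75) = 5 > 1. Taking u = 0 and v = 15: g(0) = 5 and g(15) = 40·15 + 5 = 605 ≡ 5 (mod 75).
So g(0) = g(15) while 0 ≠ 15, therefore g is not injective, hence not bijective.
Since g is not bijective, we find the least positive k with g(k) = g(0): this means 40k ≡ 0 (mod 75), i.e. 75 ∣ 40k. Since gcd(40, 75) = 5, dividing through by 5 this holds exactly when 15 ∣ 8k, and as gcd(8, 15) = 1, exactly when 15 ∣ k.
The smallest positive such k is 15.

15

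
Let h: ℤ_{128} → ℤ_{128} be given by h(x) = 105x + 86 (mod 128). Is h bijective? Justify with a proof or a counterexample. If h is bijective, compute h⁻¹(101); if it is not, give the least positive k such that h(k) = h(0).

55

Suppose h(s) = h(t) in ℤ_{128}. Then 105s + 86 ≡ 105t + 86 (mod 128), so 105(s − t) ≡ 0 (mod 128).
Since gcd(105, 128) = 1, 105 is invertible modulo 128, hence s − t ≡ 0 (mod 128), i.e. s = t.
We now compute 105⁻¹ mod 128 explicitly. Euclid's algorithm: 128 = 1·105 + 23, 105 = 4·23 + 13, 23 = 1·13 + 10, 13 = 1·10 + 3, 10 = 3·3 + 1; back-substituting gives 1 = 89·105 − 73·128, so 105⁻¹ ≡ 89 (mod 128).
Then y ↦ 89(y − 86) is a two-sided inverse to h, so every y ∈ ℤ_{128} has a preimage.
Hence h is bijective.
Since h is bijective, we compute h⁻¹(101): solve 105x + 86 ≡ 101 (mod 128), i.e. 105x ≡ 15 (mod 128).
Multiplying by 105⁻¹ = 89 gives x ≡ 89·15 = 1335 = 10·128 + 55 ≡ 55 (mod 128).
Check: h(55) = 105·55 + 86 = 5861 = 45·128 + 101 ≡ 101 (mod 128).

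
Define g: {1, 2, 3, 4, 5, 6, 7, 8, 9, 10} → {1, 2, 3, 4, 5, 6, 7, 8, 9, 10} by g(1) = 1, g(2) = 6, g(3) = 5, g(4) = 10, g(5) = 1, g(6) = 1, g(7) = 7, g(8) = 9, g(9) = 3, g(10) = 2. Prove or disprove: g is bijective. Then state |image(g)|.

8

g(1) = 1 = g(5) with 1 ≠ 5, so g is not injective, hence not bijective.
The image of g is {1, 2, 3, 5, 6, 7, 9, 10}, which has 8 elements.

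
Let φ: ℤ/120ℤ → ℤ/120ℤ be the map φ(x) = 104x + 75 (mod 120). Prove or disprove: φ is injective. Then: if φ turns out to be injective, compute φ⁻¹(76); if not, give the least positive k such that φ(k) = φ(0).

15

Recall: φ is injective when φ(u) = φ(v) forces u = v.
We have gcd(104, 120) = 8 > 1. Taking u = 0 and v = 15: φ(0) = 75 and φ(15) = 104·15 + 75 = 1635 ≡ 75 (mod 120).
So φ(0) = φ(15) while 0 ≠ 15, thus φ is not injective.
Since φ is not injective, we find the least positive k with φ(k) = φ(0): this means 104k ≡ 0 (mod 120), i.e. 120 ∣ 104k. Since gcd(104, 120) = 8, dividing through by 8 this holds exactly when 15 ∣ 13k, and as gcd(13, 15) = 1, exactly when 15 ∣ k.
The smallest positive such k is 15.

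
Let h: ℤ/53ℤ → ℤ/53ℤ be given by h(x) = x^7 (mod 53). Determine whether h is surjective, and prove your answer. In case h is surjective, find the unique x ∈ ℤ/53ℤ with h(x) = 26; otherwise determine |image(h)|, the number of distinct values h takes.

Since 53 is prime, the nonzero elements of ℤ/53ℤ form a cyclic group of order 52.
As gcd(7, 52) = 1, raising to the 7th power is a bijection on this group: if u^7 ≡ v^7 then (uv^{−1})^7 = 1, and the only element of order dividing gcd(7, 52) = 1 is 1, so u = v.
With h(0) = 0 this makes h injective on all of ℤ/53ℤ, hence bijective (finite equal-size domain and codomain). In particular h is surjective.
Since h is surjective, we find the preimage of 26. The inverse of x ↦ x^7 on (ℤ/53ℤ)^× is x ↦ x^15, because 7·15 = 105 = 2·52 + 1 ≡ 1 (mod 52) and x^{52} = 1 for x ≠ 0 (Fermat). So h⁻¹(26) = 26^15 mod 53.
Repeated squaring mod 53: 26^1 ≡ 26, 26^2 ≡ 26² = 676 ≡ 40, 26^4 ≡ 40² = 1600 ≡ 10, 26^8 ≡ 10² = 100 ≡ 47. Since 15 = 8 + 4 + 2 + 1, 26^15 ≡ 47·10·40·26: 47·10 = 470 ≡ 46, then 46·40 = 1840 ≡ 38, then 38·26 = 988 ≡ 34. So 26^15 ≡ 34 (mod 53).
Hence h⁻¹(26) = 34.

34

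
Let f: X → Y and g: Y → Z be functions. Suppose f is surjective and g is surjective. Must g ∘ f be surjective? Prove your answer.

surjective

Let c ∈ Z. Since g is surjective, there is b ∈ Y with g(b) = c. Since f is surjective, there is a ∈ X with f(a) = b.
Then (g ∘ f)(a) = g(b) = c. Thus g ∘ f is surjective.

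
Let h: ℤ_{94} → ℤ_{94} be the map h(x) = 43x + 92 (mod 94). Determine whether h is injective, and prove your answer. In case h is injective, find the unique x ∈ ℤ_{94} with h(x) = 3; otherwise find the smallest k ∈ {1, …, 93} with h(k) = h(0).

81

By definition, h is injective when h(u) = h(v) forces u = v.
Suppose h(u) = h(v) in ℤ_{94}. Then 43u + 92 ≡ 43v + 92 (mod 94), therefore 43(u − v) ≡ 0 (mod 94).
Since gcd(43, 94) = 1, 43 is invertible modulo 94, hence u − v ≡ 0 (mod 94), i.e. u = v.
So h is injective.
We now compute 43⁻¹ mod 94 explicitly. Euclid's algorithm: 94 = 2·43 + 8, 43 = 5·8 + 3, 8 = 2·3 + 2, 3 = 1·2 + 1; back-substituting gives 1 = 35·43 − 16·94, so 43⁻¹ ≡ 35 (mod 94).
Since h is injective, we find h⁻¹(3): we need 43x ≡ 3 − 92 ≡ 5 (mod 94). Using 43⁻¹ = 35: x ≡ 35·5 = 175 = 1·94 + 81, so x = 81.
Check: h(81) = 43·81 + 92 = 3575 = 38·94 + 3 ≡ 3 (mod 94).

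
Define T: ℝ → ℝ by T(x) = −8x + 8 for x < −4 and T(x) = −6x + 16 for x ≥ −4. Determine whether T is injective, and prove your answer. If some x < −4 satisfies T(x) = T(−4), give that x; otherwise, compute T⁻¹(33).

-17/6

Both pieces are strictly decreasing (slopes −8 and −6), so each is injective on its own interval.
The left piece maps (−∞, −4) onto (40, ∞); the right piece maps [−4, ∞) onto (−∞, 40].
These images are disjoint, so no value is attained by both pieces. Thus T is injective.
Because the two images are disjoint, no x < −4 has T(x) = T(−4), so we compute T⁻¹(33): 33 lies in (−∞, 40], so solve −6x + 16 = 33: x = (33 − 16)/(−6) = −17/6.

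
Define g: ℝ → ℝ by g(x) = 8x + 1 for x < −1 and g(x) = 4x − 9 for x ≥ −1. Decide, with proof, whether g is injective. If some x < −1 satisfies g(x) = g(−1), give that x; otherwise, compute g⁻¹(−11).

-7/4

Both pieces are strictly increasing (slopes 8 and 4), so each is injective on its own interval.
The left piece maps (−∞, −1) onto (−∞, −7); the right piece maps [−1, ∞) onto [−13, ∞).
These images overlap. In particular g(−1) = −13 (right piece), and solving 8x + 1 = −13 on the left piece gives x = −7/4 < −1.
So g(−7/4) = g(−1) with −7/4 ≠ −1, and g is not injective. This x = −7/4 is the requested value below −1.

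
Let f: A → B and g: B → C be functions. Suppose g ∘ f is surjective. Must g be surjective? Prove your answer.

Let c ∈ C. Since g ∘ f is surjective, some a ∈ A has g(f(a)) = c. Then b = f(a) ∈ B satisfies g(b) = c. So g is surjective.

surjective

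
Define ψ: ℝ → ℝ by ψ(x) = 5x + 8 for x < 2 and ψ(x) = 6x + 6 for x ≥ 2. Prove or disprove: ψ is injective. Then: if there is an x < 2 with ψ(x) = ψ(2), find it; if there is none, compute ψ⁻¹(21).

Both pieces are strictly increasing (slopes 5 and 6), so each is injective on its own interval.
The left piece maps (−∞, 2) onto (−∞, 18); the right piece maps [2, ∞) onto [18, ∞).
These images are disjoint, so no value is attained by both pieces. Therefore ψ is injective.
Because the two images are disjoint, no x < 2 has ψ(x) = ψ(2), so we compute ψ⁻¹(21): 21 lies in [18, ∞), so solve 6x + 6 = 21: x = (21 − 6)/6 = 5/2.

5/2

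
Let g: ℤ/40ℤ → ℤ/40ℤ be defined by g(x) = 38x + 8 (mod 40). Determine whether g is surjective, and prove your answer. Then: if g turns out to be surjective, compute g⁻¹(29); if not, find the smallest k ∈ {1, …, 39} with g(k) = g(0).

Since gcd(38, 40) = 2, we have 38x ≡ 0 (mod 2) for all x, so g(x) ≡ 0 (mod 2).
But 1 ≢ 0 (mod 2), so 1 ∈ ℤ/40ℤ has no preimage. Hence g is not surjective.
Since g is not surjective, we find the least positive k with g(k) = g(0): this means 38k ≡ 0 (mod 40), i.e. 40 ∣ 38k. Since gcd(38, 40) = 2, dividing through by 2 this holds exactly when 20 ∣ 19k, and as gcd(19, 20) = 1, exactly when 20 ∣ k.
The smallest positive such k is 20.

20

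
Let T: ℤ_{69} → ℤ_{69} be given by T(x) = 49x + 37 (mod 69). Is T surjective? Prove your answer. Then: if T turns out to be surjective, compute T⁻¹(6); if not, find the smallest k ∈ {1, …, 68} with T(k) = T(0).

Since gcd(49, 69) = 1, 49 is invertible modulo 69. Euclid's algorithm: 69 = 1·49 + 20, 49 = 2·20 + 9, 20 = 2·9 + 2, 9 = 4·2 + 1; back-substituting gives 1 = 31·49 − 22·69, so 49⁻¹ ≡ 31 (mod 69).
Then y ↦ 31(y − 37) is a two-sided inverse to T, so every y ∈ ℤ_{69} has a preimage.
Hence T is surjective.
Since T is surjective, we compute T⁻¹(6): solve 49x + 37 ≡ 6 (mod 69), i.e. 49x ≡ 38 (mod 69).
Multiplying by 49⁻¹ = 31 gives x ≡ 31·38 = 1178 = 17·69 + 5 ≡ 5 (mod 69).
Check: T(5) = 49·5 + 37 = 282 = 4·69 + 6 ≡ 6 (mod 69).

5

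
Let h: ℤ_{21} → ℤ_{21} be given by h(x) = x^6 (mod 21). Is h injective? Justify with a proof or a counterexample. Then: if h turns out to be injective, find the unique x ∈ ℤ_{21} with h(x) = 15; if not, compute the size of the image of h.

4

h(1) = 1^6 = 1.
h(2): Repeated squaring mod 21: 2^1 ≡ 2, 2^2 ≡ 2² = 4, 2^4 ≡ 4² = 16. Since 6 = 4 + 2, 2^6 ≡ 16·4: 16·4 = 64 ≡ 1. So 2^6 ≡ 1 (mod 21).
So h(1) = h(2) = 1 while 1 ≠ 2, so h is not injective.
Since h is not injective, we determine |image(h)|. Computing x^6 mod 21 for each x (by repeated squaring, reducing mod 21 at every step), the values h(0), h(1), …, h(20) are: 0, 1, 1, 15, 1, 1, 15, 7, 1, 15, 1, 1, 15, 1, 7, 15, 1, 1, 15, 1, 1.
The distinct values are {0, 1, 7, 15}; there are 4 of them.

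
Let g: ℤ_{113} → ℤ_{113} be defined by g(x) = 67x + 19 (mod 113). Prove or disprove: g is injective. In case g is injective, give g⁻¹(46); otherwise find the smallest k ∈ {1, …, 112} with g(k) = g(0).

If g(x_1) = g(x_2), then 67x_1 ≡ 67x_2 (mod 113). Because gcd(67, 113) = 1, we may cancel 67 to get x_1 ≡ x_2 (mod 113).
Hence g is injective.
We now compute 67⁻¹ mod 113 explicitly. Euclid's algorithm: 113 = 1·67 + 46, 67 = 1·46 + 21, 46 = 2·21 + 4, 21 = 5·4 + 1; back-substituting gives 1 = 27·67 − 16·113, so 67⁻¹ ≡ 27 (mod 113).
Since g is injective, we find g⁻¹(46): we need 67x ≡ 46 − 19 ≡ 27 (mod 113). Using 67⁻¹ = 27: x ≡ 27·27 = 729 = 6·113 + 51, so x = 51.
Check: g(51) = 67·51 + 19 = 3436 = 30·113 + 46 ≡ 46 (mod 113).

51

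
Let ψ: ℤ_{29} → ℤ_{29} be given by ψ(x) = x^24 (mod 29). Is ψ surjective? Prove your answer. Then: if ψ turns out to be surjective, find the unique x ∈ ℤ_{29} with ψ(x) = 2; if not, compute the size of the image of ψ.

8

ψ(2): Repeated squaring mod 29: 2^1 ≡ 2, 2^2 ≡ 2² = 4, 2^4 ≡ 4² = 16, 2^8 ≡ 16² = 256 ≡ 24, 2^16 ≡ 24² = 576 ≡ 25. Since 24 = 16 + 8, 2^24 ≡ 25·24: 25·24 = 600 ≡ 20. So 2^24 ≡ 20 (mod 29).
ψ(5): Repeated squaring mod 29: 5^1 ≡ 5, 5^2 ≡ 5² = 25, 5^4 ≡ 25² = 625 ≡ 16, 5^8 ≡ 16² = 256 ≡ 24, 5^16 ≡ 24² = 576 ≡ 25. Since 24 = 16 + 8, 5^24 ≡ 25·24: 25·24 = 600 ≡ 20. So 5^24 ≡ 20 (mod 29).
So ψ(2) = ψ(5) = 20 while 2 ≠ 5, so ψ is not injective.
A non-injective map from the 29-element set ℤ_{29} to itself takes at most 28 distinct values, so it cannot be surjective. Thus ψ is not surjective.
Since ψ is not surjective, we determine |image(ψ)|. Computing x^24 mod 29 for each x (by repeated squaring, reducing mod 29 at every step), the values ψ(0), ψ(1), …, ψ(28) are: 0, 1, 20, 24, 23, 20, 16, 24, 25, 25, 23, 7, 1, 7, 16, 16, 7, 1, 7, 23, 25, 25, 24, 16, 20, 23, 24, 20, 1.
The distinct values are {0, 1, 7, 16, 20, 23, 24, 25}; there are 8 of them.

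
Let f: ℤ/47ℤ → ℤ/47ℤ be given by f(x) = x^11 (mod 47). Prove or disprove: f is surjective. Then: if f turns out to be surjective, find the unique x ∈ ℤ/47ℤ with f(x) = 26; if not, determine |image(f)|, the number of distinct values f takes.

Since 47 is prime, the nonzero elements of ℤ/47ℤ form a cyclic group of order 46.
As gcd(11, 46) = 1, raising to the 11th power is a bijection on this group: if a^11 ≡ b^11 then (ab^{−1})^11 = 1, and the only element of order dividing gcd(11, 46) = 1 is 1, so a = b.
With f(0) = 0 this makes f injective on all of ℤ/47ℤ, hence bijective (finite equal-size domain and codomain). In particular f is surjective.
Since f is surjective, we find the preimage of 26. The inverse of x ↦ x^11 on (ℤ/47ℤ)^× is x ↦ x^21, because 11·21 = 231 = 5·46 + 1 ≡ 1 (mod 46) and x^{46} = 1 for x ≠ 0 (Fermat). So f⁻¹(26) = 26^21 mod 47.
Repeated squaring mod 47: 26^1 ≡ 26, 26^2 ≡ 26² = 676 ≡ 18, 26^4 ≡ 18² = 324 ≡ 42, 26^8 ≡ 42² = 1764 ≡ 25, 26^16 ≡ 25² = 625 ≡ 14. Since 21 = 16 + 4 + 1, 26^21 ≡ 14·42·26: 14·42 = 588 ≡ 24, then 24·26 = 624 ≡ 13. So 26^21 ≡ 13 (mod 47).
Hence f⁻¹(26) = 13.

13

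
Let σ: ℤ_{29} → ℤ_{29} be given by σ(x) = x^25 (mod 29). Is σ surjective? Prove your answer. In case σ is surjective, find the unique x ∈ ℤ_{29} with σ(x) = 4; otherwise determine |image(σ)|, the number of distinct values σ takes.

13

Since 29 is prime, the nonzero elements of ℤ_{29} form a cyclic group of order 28.
As gcd(25, 28) = 1, raising to the 25th power is a bijection on this group: if u^25 ≡ v^25 then (uv^{−1})^25 = 1, and the only element of order dividing gcd(25, 28) = 1 is 1, so u = v.
With σ(0) = 0 this makes σ injective on all of ℤ_{29}, hence bijective (finite equal-size domain and codomain). In particular σ is surjective.
Since σ is surjective, we find the preimage of 4. The inverse of x ↦ x^25 on (ℤ_{29})^× is x ↦ x^9, because 25·9 = 225 = 8·28 + 1 ≡ 1 (mod 28) and x^{28} = 1 for x ≠ 0 (Fermat). So σ⁻¹(4) = 4^9 mod 29.
Repeated squaring mod 29: 4^1 ≡ 4, 4^2 ≡ 4² = 16, 4^4 ≡ 16² = 256 ≡ 24, 4^8 ≡ 24² = 576 ≡ 25. Since 9 = 8 + 1, 4^9 ≡ 25·4: 25·4 = 100 ≡ 13. So 4^9 ≡ 13 (mod 29).
Hence σ⁻¹(4) = 13.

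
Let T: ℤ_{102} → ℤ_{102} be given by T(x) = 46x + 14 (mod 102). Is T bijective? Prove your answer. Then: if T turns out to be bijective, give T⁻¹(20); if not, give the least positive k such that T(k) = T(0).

51

We have gcd(46, 102) = 2 > 1. Taking s = 0 and t = 51: T(0) = 14 and T(51) = 46·51 + 14 = 2360 ≡ 14 (mod 102).
So T(0) = T(51) while 0 ≠ 51, so T is not injective, hence not bijective.
Since T is not bijective, we find the least positive k with T(k) = T(0): this means 46k ≡ 0 (mod 102), i.e. 102 ∣ 46k. Since gcd(46, 102) = 2, dividing through by 2 this holds exactly when 51 ∣ 23k, and as gcd(23, 51) = 1, exactly when 51 ∣ k.
The smallest positive such k is 51.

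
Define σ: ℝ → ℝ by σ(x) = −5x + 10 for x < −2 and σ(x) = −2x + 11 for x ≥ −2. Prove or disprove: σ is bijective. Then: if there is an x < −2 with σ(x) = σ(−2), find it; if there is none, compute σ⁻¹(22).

-12/5

Both pieces are strictly decreasing (slopes −5 and −2), so each is injective on its own interval.
The left piece maps (−∞, −2) onto (20, ∞); the right piece maps [−2, ∞) onto (−∞, 15].
The images leave a gap (20 has no preimage), so σ is not surjective, hence not bijective.
Because the two images are disjoint, no x < −2 has σ(x) = σ(−2), so we compute σ⁻¹(22): 22 lies in (20, ∞), so solve −5x + 10 = 22: x = (22 − 10)/(−5) = −12/5.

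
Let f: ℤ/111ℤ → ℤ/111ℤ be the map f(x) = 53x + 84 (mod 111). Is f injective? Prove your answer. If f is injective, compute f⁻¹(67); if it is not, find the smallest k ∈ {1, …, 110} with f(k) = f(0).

29

If f(u) = f(v), then 53u ≡ 53v (mod 111). Because gcd(53, 111) = 1, we may cancel 53 to get u ≡ v (mod 111).
Hence f is injective.
We now compute 53⁻¹ mod 111 explicitly. Euclid's algorithm: 111 = 2·53 + 5, 53 = 10·5 + 3, 5 = 1·3 + 2, 3 = 1·2 + 1; back-substituting gives 1 = 44·53 − 21·111, so 53⁻¹ ≡ 44 (mod 111).
Since f is injective, we compute f⁻¹(67): solve 53x + 84 ≡ 67 (mod 111), i.e. 53x ≡ 94 (mod 111).
Multiplying by 53⁻¹ = 44 gives x ≡ 44·94 = 4136 = 37·111 + 29 ≡ 29 (mod 111).
Check: f(29) = 53·29 + 84 = 1621 = 14·111 + 67 ≡ 67 (mod 111).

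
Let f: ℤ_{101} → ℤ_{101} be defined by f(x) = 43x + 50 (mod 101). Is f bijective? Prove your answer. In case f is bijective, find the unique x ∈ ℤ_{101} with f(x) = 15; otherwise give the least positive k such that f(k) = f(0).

If f(a) = f(b), then 43a ≡ 43b (mod 101). Because gcd(43, 101) = 1, we may cancel 43 to get a ≡ b (mod 101).
We now compute 43⁻¹ mod 101 explicitly. Euclid's algorithm: 101 = 2·43 + 15, 43 = 2·15 + 13, 15 = 1·13 + 2, 13 = 6·2 + 1; back-substituting gives 1 = 47·43 − 20·101, so 43⁻¹ ≡ 47 (mod 101).
Then y ↦ 47(y − 50) is a two-sided inverse to f, so every y ∈ ℤ_{101} has a preimage.
Thus f is bijective.
Since f is bijective, we find f⁻¹(15): we need 43x ≡ 15 − 50 ≡ 66 (mod 101). Using 43⁻¹ = 47: x ≡ 47·66 = 3102 = 30·101 + 72, so x = 72.
Check: f(72) = 43·72 + 50 = 3146 = 31·101 + 15 ≡ 15 (mod 101).

72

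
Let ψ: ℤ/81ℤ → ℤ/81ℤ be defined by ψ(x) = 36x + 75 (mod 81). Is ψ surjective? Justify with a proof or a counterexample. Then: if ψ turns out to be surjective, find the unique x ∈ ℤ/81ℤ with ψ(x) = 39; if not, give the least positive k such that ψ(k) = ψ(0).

9

Since gcd(36, 81) = 9, we have 36x ≡ 0 (mod 9) for all x, so ψ(x) ≡ 3 (mod 9).
But 0 ≢ 3 (mod 9), so 0 ∈ ℤ/81ℤ has no preimage. Hence ψ is not surjective.
Since ψ is not surjective, we find the least positive k with ψ(k) = ψ(0): this means 36k ≡ 0 (mod 81), i.e. 81 ∣ 36k. Since gcd(36, 81) = 9, dividing through by 9 this holds exactly when 9 ∣ 4k, and as gcd(4, 9) = 1, exactly when 9 ∣ k.
The smallest positive such k is 9.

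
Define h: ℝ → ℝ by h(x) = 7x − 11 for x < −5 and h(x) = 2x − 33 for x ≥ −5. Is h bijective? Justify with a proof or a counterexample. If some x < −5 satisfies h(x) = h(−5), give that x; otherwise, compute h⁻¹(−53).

-6

Both pieces are strictly increasing (slopes 7 and 2), so each is injective on its own interval.
The left piece maps (−∞, −5) onto (−∞, −46); the right piece maps [−5, ∞) onto [−43, ∞).
The images leave a gap (−46 has no preimage), so h is not surjective, hence not bijective.
Because the two images are disjoint, no x < −5 has h(x) = h(−5), so we compute h⁻¹(−53): −53 lies in (−∞, −46), so solve 7x − 11 = −53: x = (−53 + 11)/7 = −6.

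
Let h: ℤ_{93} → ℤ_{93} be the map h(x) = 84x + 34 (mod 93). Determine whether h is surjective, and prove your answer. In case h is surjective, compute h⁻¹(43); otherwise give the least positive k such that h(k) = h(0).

Recall: h is surjective if every y in the codomain equals h(x) for some x in the domain.
Since gcd(84, 93) = 3, we have 84x ≡ 0 (mod 3) for all x, so h(x) ≡ 1 (mod 3).
But 0 ≢ 1 (mod 3), so 0 ∈ ℤ_{93} has no preimage. Thus h is not surjective.
Since h is not surjective, we find the least positive k with h(k) = h(0): this means 84k ≡ 0 (mod 93), i.e. 93 ∣ 84k. Since gcd(84, 93) = 3, dividing through by 3 this holds exactly when 31 ∣ 28k, and as gcd(28, 31) = 1, exactly when 31 ∣ k.
The smallest positive such k is 31.

31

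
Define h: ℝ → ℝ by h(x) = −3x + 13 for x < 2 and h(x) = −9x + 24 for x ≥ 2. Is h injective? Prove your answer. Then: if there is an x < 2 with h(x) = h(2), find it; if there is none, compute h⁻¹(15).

-2/3

Both pieces are strictly decreasing (slopes −3 and −9), so each is injective on its own interval.
The left piece maps (−∞, 2) onto (7, ∞); the right piece maps [2, ∞) onto (−∞, 6].
These images are disjoint, so no value is attained by both pieces. Hence h is injective.
Because the two images are disjoint, no x < 2 has h(x) = h(2), so we compute h⁻¹(15): 15 lies in (7, ∞), so solve −3x + 13 = 15: x = (15 − 13)/(−3) = −2/3.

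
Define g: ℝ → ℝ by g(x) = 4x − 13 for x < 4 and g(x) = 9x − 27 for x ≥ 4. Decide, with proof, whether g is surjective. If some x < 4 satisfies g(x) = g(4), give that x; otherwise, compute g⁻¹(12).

Both pieces are strictly increasing (slopes 4 and 9), so each is injective on its own interval.
The left piece maps (−∞, 4) onto (−∞, 3); the right piece maps [4, ∞) onto [9, ∞).
The union (−∞, 3) ∪ [9, ∞) omits the interval between 3 and 9; in particular 3 has no preimage. So g is not surjective.
Because the two images are disjoint, no x < 4 has g(x) = g(4), so we compute g⁻¹(12): 12 lies in [9, ∞), so solve 9x − 27 = 12: x = (12 + 27)/9 = 13/3.

13/3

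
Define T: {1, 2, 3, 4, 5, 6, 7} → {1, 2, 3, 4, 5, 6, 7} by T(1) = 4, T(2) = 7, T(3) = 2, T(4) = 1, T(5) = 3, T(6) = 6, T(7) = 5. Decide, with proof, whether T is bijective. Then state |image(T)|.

The values 4, 7, 2, 1, 3, 6, 5 are a permutation of {1, 2, 3, 4, 5, 6, 7}: each element appears exactly once.
So T is injective and surjective, hence bijective.
The image of T is {1, 2, 3, 4, 5, 6, 7}, which has 7 elements.

7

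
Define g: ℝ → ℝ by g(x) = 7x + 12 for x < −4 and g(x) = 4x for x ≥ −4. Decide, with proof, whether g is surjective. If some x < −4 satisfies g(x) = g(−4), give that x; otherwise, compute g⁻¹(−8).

Both pieces are strictly increasing (slopes 7 and 4), so each is injective on its own interval.
The left piece maps (−∞, −4) onto (−∞, −16); the right piece maps [−4, ∞) onto [−16, ∞).
These images together cover ℝ, so g is surjective.
Because the two images are disjoint, no x < −4 has g(x) = g(−4), so we compute g⁻¹(−8): −8 lies in [−16, ∞), so solve 4x = −8: x = (−8 − 0)/4 = −2.

-2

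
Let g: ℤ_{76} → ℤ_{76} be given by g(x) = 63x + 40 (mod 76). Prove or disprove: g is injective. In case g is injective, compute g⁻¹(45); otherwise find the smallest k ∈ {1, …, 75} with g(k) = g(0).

If g(s) = g(t), then 63s ≡ 63t (mod 76). Because gcd(63, 76) = 1, we may cancel 63 to get s ≡ t (mod 76).
Therefore g is injective.
We now compute 63⁻¹ mod 76 explicitly. Euclid's algorithm: 76 = 1·63 + 13, 63 = 4·13 + 11, 13 = 1·11 + 2, 11 = 5·2 + 1; back-substituting gives 1 = 35·63 − 29·76, so 63⁻¹ ≡ 35 (mod 76).
Since g is injective, we find g⁻¹(45): we need 63x ≡ 45 − 40 ≡ 5 (mod 76). Using 63⁻¹ = 35: x ≡ 35·5 = 175 = 2·76 + 23, so x = 23.
Check: g(23) = 63·23 + 40 = 1489 = 19·76 + 45 ≡ 45 (mod 76).

23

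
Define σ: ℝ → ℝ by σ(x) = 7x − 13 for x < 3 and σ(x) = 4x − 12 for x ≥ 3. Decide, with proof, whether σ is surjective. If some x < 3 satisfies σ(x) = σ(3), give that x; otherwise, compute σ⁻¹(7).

Both pieces are strictly increasing (slopes 7 and 4), so each is injective on its own interval.
The left piece maps (−∞, 3) onto (−∞, 8); the right piece maps [3, ∞) onto [0, ∞).
The union (−∞, 8) ∪ [0, ∞) covers ℝ, so σ is surjective.
For the follow-up: the images overlap, so an x < 3 with σ(x) = σ(3) exists. σ(3) = 0; solving 7x − 13 = 0 for x < 3 gives x = (0 + 13)/7 = 13/7.

13/7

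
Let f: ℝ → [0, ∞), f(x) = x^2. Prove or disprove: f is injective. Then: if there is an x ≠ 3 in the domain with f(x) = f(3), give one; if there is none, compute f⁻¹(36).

f(3) = 9 = (−3)^2 = f(−3) (since 2 is even), with 3 ≠ −3. So f is not injective.
For the follow-up, such an x exists: taking x = −3 ∈ ℝ gives f(−3) = 9 = f(3) with −3 ≠ 3.

-3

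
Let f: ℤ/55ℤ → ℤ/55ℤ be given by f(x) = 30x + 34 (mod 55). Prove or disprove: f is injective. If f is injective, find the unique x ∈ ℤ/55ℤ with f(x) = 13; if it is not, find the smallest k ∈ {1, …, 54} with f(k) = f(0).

11

We have gcd(30, 55) = 5 > 1. Taking s = 0 and t = 11: f(0) = 34 and f(11) = 30·11 + 34 = 364 ≡ 34 (mod 55).
So f(0) = f(11) while 0 ≠ 11, thus f is not injective.
Since f is not injective, we find the least positive k with f(k) = f(0): this means 30k ≡ 0 (mod 55), i.e. 55 ∣ 30k. Since gcd(30, 55) = 5, dividing through by 5 this holds exactly when 11 ∣ 6k, and as gcd(6, 11) = 1, exactly when 11 ∣ k.
The smallest positive such k is 11.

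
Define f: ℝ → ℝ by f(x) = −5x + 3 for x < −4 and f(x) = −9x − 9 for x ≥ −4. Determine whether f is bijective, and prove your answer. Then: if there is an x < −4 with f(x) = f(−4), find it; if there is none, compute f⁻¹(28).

-24/5

Both pieces are strictly decreasing (slopes −5 and −9), so each is injective on its own interval.
The left piece maps (−∞, −4) onto (23, ∞); the right piece maps [−4, ∞) onto (−∞, 27].
These images overlap. In particular f(−4) = 27 (right piece), and solving −5x + 3 = 27 on the left piece gives x = −24/5 < −4.
So f(−24/5) = f(−4) with −24/5 ≠ −4, and f is not injective, hence not bijective. This x = −24/5 is the requested value below −4.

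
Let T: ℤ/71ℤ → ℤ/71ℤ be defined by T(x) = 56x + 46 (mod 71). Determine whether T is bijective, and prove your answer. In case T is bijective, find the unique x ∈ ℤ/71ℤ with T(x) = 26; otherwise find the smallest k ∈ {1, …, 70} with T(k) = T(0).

If T(s) = T(t), then 56s ≡ 56t (mod 71). Because gcd(56, 71) = 1, we may cancel 56 to get s ≡ t (mod 71).
We now compute 56⁻¹ mod 71 explicitly. Euclid's algorithm: 71 = 1·56 + 15, 56 = 3·15 + 11, 15 = 1·11 + 4, 11 = 2·4 + 3, 4 = 1·3 + 1; back-substituting gives 1 = 52·56 − 41·71, so 56⁻¹ ≡ 52 (mod 71).
Then y ↦ 52(y − 46) is a two-sided inverse to T, so every y ∈ ℤ/71ℤ has a preimage.
Thus T is bijective.
Since T is bijective, we find T⁻¹(26): we need 56x ≡ 26 − 46 ≡ 51 (mod 71). Using 56⁻¹ = 52: x ≡ 52·51 = 2652 = 37·71 + 25, so x = 25.
Check: T(25) = 56·25 + 46 = 1446 = 20·71 + 26 ≡ 26 (mod 71).

25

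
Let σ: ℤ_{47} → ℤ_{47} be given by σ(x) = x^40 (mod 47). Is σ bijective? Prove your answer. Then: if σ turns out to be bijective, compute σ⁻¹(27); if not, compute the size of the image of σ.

σ(23): Repeated squaring mod 47: 23^1 ≡ 23, 23^2 ≡ 23² = 529 ≡ 12, 23^4 ≡ 12² = 144 ≡ 3, 23^8 ≡ 3² = 9, 23^16 ≡ 9² = 81 ≡ 34, 23^32 ≡ 34² = 1156 ≡ 28. Since 40 = 32 + 8, 23^40 ≡ 28·9: 28·9 = 252 ≡ 17. So 23^40 ≡ 17 (mod 47).
σ(24): Repeated squaring mod 47: 24^1 ≡ 24, 24^2 ≡ 24² = 576 ≡ 12, 24^4 ≡ 12² = 144 ≡ 3, 24^8 ≡ 3² = 9, 24^16 ≡ 9² = 81 ≡ 34, 24^32 ≡ 34² = 1156 ≡ 28. Since 40 = 32 + 8, 24^40 ≡ 28·9: 28·9 = 252 ≡ 17. So 24^40 ≡ 17 (mod 47).
So σ(23) = σ(24) = 17 while 23 ≠ 24, therefore σ is not injective, hence not bijective.
Since σ is not bijective, we determine |image(σ)|. Computing x^40 mod 47 for each x (by repeated squaring, reducing mod 47 at every step), the values σ(0), σ(1), …, σ(46) are: 0, 1, 36, 2, 27, 9, 25, 6, 32, 4, 42, 14, 7, 16, 28, 18, 24, 37, 3, 21, 8, 12, 34, 17, 17, 34, 12, 8, 21, 3, 37, 24, 18, 28, 16, 7, 14, 42, 4, 32, 6, 25, 9, 27, 2, 36, 1.
The distinct values are {0, 1, 2, 3, 4, 6, 7, 8, 9, 12, 14, 16, 17, 18, 21, 24, 25, 27, 28, 32, 34, 36, 37, 42}; there are 24 of them.

24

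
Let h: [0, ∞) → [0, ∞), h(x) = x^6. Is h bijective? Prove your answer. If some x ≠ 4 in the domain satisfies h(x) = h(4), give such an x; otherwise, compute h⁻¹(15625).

On [0, ∞), x ↦ x^6 is strictly increasing (injective) and for any y ∈ [0, ∞) the 6th root y^{1/6} lies in [0, ∞) (surjective). So h is bijective.
Since x ↦ x^6 is strictly increasing on [0, ∞), it is injective there, so no x ≠ 4 in the domain has h(x) = h(4). We therefore compute h⁻¹(15625) = 15625^{1/6} = 5 (indeed 5^6 = 15625).

5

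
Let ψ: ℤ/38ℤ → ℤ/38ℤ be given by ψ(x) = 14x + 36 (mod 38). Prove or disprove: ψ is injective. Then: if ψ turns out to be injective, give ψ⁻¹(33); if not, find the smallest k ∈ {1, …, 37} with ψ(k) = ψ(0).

19

We have gcd(14, 38) = 2 > 1. Taking x_1 = 0 and x_2 = 19: ψ(0) = 36 and ψ(19) = 14·19 + 36 = 302 ≡ 36 (mod 38).
So ψ(0) = ψ(19) while 0 ≠ 19, so ψ is not injective.
Since ψ is not injective, we find the least positive k with ψ(k) = ψ(0): this means 14k ≡ 0 (mod 38), i.e. 38 ∣ 14k. Since gcd(14, 38) = 2, dividing through by 2 this holds exactly when 19 ∣ 7k, and as gcd(7, 19) = 1, exactly when 19 ∣ k.
The smallest positive such k is 19.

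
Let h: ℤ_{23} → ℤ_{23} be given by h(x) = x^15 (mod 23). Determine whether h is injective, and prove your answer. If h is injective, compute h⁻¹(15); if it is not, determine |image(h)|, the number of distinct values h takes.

17

Since 23 is prime, the nonzero elements of ℤ_{23} form a cyclic group of order 22.
As gcd(15, 22) = 1, raising to the 15th power is a bijection on this group: if s^15 ≡ t^15 then (st^{−1})^15 = 1, and the only element of order dividing gcd(15, 22) = 1 is 1, so s = t.
With h(0) = 0 this makes h injective on all of ℤ_{23}, hence bijective (finite equal-size domain and codomain). In particular h is injective.
Since h is injective, we find the preimage of 15. The inverse of x ↦ x^15 on (ℤ_{23})^× is x ↦ x^3, because 15·3 = 45 = 2·22 + 1 ≡ 1 (mod 22) and x^{22} = 1 for x ≠ 0 (Fermat). So h⁻¹(15) = 15^3 mod 23.
Repeated squaring mod 23: 15^1 ≡ 15, 15^2 ≡ 15² = 225 ≡ 18. Since 3 = 2 + 1, 15^3 ≡ 18·15: 18·15 = 270 ≡ 17. So 15^3 ≡ 17 (mod 23).
Hence h⁻¹(15) = 17.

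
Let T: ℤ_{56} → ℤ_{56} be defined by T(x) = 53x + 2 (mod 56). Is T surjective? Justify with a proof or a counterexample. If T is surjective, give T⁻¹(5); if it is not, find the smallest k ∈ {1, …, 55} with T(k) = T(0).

55

Since gcd(53, 56) = 1, 53 is invertible modulo 56. Euclid's algorithm: 56 = 1·53 + 3, 53 = 17·3 + 2, 3 = 1·2 + 1; back-substituting gives 1 = 37·53 − 35·56, so 53⁻¹ ≡ 37 (mod 56).
Then y ↦ 37(y − 2) is a two-sided inverse to T, so every y ∈ ℤ_{56} has a preimage.
Thus T is surjective.
Since T is surjective, we compute T⁻¹(5): solve 53x + 2 ≡ 5 (mod 56), i.e. 53x ≡ 3 (mod 56).
Multiplying by 53⁻¹ = 37 gives x ≡ 37·3 = 111 = 1·56 + 55 ≡ 55 (mod 56).
Check: T(55) = 53·55 + 2 = 2917 = 52·56 + 5 ≡ 5 (mod 56).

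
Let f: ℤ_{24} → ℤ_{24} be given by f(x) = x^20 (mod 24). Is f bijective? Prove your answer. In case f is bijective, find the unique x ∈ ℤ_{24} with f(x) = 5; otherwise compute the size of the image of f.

4

f(2): Repeated squaring mod 24: 2^1 ≡ 2, 2^2 ≡ 2² = 4, 2^4 ≡ 4² = 16, 2^8 ≡ 16² = 256 ≡ 16, 2^16 ≡ 16² = 256 ≡ 16. Since 20 = 16 + 4, 2^20 ≡ 16·16: 16·16 = 256 ≡ 16. So 2^20 ≡ 16 (mod 24).
f(4): Repeated squaring mod 24: 4^1 ≡ 4, 4^2 ≡ 4² = 16, 4^4 ≡ 16² = 256 ≡ 16, 4^8 ≡ 16² = 256 ≡ 16, 4^16 ≡ 16² = 256 ≡ 16. Since 20 = 16 + 4, 4^20 ≡ 16·16: 16·16 = 256 ≡ 16. So 4^20 ≡ 16 (mod 24).
So f(2) = f(4) = 16 while 2 ≠ 4, thus f is not injective, hence not bijective.
Since f is not bijective, we determine |image(f)|. Computing x^20 mod 24 for each x (by repeated squaring, reducing mod 24 at every step), the values f(0), f(1), …, f(23) are: 0, 1, 16, 9, 16, 1, 0, 1, 16, 9, 16, 1, 0, 1, 16, 9, 16, 1, 0, 1, 16, 9, 16, 1.
The distinct values are {0, 1, 9, 16}; there are 4 of them.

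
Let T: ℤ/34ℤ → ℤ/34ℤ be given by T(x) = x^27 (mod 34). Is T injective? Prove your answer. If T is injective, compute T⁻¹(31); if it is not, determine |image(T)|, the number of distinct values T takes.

7

Computing x^27 mod 34 for each x (by repeated squaring, reducing mod 34 at every step), the values T(0), T(1), …, T(33) are: 0, 1, 8, 7, 30, 11, 22, 31, 2, 15, 20, 29, 6, 21, 10, 9, 16, 17, 18, 25, 24, 13, 28, 5, 14, 19, 32, 3, 12, 23, 4, 27, 26, 33.
Every element of ℤ/34ℤ appears exactly once in this list, so T is a bijection, and in particular injective.
Since T is injective, we read off the preimage of 31 from the same table: T(7) = 31, so T⁻¹(31) = 7.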